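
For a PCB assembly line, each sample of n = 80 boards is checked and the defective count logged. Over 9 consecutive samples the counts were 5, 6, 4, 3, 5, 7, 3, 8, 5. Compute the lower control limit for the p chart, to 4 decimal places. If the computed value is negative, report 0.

p̄ = Σdᵢ / (k·n) = 46 / (9 × 80) = 0.06389
LCL = p̄ − 3·√(p̄(1−p̄)/n) = 0.06389 − 3 × 0.02734 = -0.01814 → 0 (negative, so LCL = 0)

0.0000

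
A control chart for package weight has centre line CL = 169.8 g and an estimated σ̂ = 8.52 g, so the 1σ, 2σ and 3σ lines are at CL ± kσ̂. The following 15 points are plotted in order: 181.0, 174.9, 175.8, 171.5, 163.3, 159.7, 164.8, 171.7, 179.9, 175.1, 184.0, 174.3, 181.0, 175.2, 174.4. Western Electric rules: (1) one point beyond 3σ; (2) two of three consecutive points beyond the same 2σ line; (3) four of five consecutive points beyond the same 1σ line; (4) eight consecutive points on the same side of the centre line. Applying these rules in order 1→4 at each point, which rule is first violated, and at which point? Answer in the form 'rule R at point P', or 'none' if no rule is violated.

Zone of each point (C = within 1σ̂, B = 1σ̂–2σ̂, A = 2σ̂–3σ̂, * = beyond 3σ̂; sign = side of CL): 1:+B, 2:+C, 3:+C, 4:+C, 5:-C, 6:-B, 7:-C, 8:+C, 9:+B, 10:+C, 11:+B, 12:+C, 13:+B, 14:+C, 15:+C
Rule 4 (eight consecutive points on the same side of the centre line) is satisfied at point 15.

rule 4 at point 15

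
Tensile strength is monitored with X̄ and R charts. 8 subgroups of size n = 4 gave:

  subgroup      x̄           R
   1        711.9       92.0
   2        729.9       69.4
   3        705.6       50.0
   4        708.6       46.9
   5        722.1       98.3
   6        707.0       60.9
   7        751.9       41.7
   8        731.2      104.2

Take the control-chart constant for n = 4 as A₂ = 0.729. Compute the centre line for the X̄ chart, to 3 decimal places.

721.025

X̄̄ = (711.9 + 729.9 + 705.6 + 708.6 + 722.1 + 707.0 + 751.9 + 731.2) / 8 = 5768.2000 / 8 = 721.0250
CL = X̄̄ = 721.0250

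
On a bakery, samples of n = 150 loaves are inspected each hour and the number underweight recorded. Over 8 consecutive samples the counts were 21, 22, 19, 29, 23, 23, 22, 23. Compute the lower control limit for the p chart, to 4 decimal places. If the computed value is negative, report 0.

0.0638

p̄ = Σdᵢ / (k·n) = 182 / (8 × 150) = 0.15167
LCL = p̄ − 3·√(p̄(1−p̄)/n) = 0.15167 − 3 × 0.02929 = 0.06380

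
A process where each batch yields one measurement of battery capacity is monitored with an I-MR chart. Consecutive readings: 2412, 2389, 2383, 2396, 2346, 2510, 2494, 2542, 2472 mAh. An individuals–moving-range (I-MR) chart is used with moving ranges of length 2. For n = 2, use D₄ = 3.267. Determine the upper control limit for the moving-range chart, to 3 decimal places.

Moving ranges: 23, 6, 13, 50, 164, 16, 48, 70; M̄R̄ = 390.0000 / 8 = 48.7500
UCL_MR = D₄·M̄R̄ = 3.267 × 48.7500 = 159.2662

159.266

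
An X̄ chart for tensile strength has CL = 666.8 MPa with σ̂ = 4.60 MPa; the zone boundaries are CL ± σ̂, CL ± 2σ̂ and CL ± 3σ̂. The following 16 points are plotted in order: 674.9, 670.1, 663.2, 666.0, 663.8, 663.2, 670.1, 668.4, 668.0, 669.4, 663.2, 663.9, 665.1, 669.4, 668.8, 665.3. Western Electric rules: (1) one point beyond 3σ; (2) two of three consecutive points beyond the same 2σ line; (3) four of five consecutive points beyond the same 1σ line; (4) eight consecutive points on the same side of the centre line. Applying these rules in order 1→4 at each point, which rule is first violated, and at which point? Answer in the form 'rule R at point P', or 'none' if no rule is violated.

Zone of each point (C = within 1σ̂, B = 1σ̂–2σ̂, A = 2σ̂–3σ̂, * = beyond 3σ̂; sign = side of CL): 1:+B, 2:+C, 3:-C, 4:-C, 5:-C, 6:-C, 7:+C, 8:+C, 9:+C, 10:+C, 11:-C, 12:-C, 13:-C, 14:+C, 15:+C, 16:-C
No rule fires across all 16 points.

none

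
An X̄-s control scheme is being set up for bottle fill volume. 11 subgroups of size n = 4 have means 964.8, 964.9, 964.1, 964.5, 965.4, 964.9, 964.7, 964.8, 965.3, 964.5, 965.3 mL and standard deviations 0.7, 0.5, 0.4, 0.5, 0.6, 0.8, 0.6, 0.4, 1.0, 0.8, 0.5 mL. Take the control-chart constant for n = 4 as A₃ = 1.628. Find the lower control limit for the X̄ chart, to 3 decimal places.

X̄̄ = (964.8 + 964.9 + 964.1 + 964.5 + 965.4 + 964.9 + 964.7 + 964.8 + 965.3 + 964.5 + 965.3) / 11 = 964.8364
s̄ = (0.7 + 0.5 + 0.4 + 0.5 + 0.6 + 0.8 + 0.6 + 0.4 + 1.0 + 0.8 + 0.5) / 11 = 0.6182
LCL = X̄̄ − A₃·s̄ = 964.8364 − 1.628 × 0.6182 = 963.8300

963.830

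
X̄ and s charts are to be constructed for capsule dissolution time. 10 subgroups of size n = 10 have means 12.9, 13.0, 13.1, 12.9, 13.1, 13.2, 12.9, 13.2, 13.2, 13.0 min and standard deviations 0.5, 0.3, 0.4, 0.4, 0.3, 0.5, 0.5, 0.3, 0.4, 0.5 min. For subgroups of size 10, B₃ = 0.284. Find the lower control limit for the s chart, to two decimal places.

0.12

s̄ = (0.5 + 0.3 + 0.4 + 0.4 + 0.3 + 0.5 + 0.5 + 0.3 + 0.4 + 0.5) / 10 = 0.4100
LCL_s = B₃·s̄ = 0.284 × 0.4100 = 0.1164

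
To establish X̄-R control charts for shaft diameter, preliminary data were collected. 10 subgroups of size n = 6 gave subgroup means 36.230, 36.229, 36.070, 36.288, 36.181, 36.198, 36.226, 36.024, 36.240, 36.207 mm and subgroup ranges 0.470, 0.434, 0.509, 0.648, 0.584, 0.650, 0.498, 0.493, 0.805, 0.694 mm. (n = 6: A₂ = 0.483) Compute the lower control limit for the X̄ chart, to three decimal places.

X̄̄ = (36.230 + 36.229 + 36.070 + 36.288 + 36.181 + 36.198 + 36.226 + 36.024 + 36.240 + 36.207) / 10 = 361.8930 / 10 = 36.1893
R̄ = (0.470 + 0.434 + 0.509 + 0.648 + 0.584 + 0.650 + 0.498 + 0.493 + 0.805 + 0.694) / 10 = 5.7850 / 10 = 0.5785
LCL = X̄̄ − A₂·R̄ = 36.1893 − 0.483 × 0.5785 = 35.9099

35.910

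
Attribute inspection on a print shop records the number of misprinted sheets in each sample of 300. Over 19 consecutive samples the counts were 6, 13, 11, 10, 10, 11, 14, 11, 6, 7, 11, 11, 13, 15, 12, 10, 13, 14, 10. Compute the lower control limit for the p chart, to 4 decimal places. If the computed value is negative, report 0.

0.0040

p̄ = Σdᵢ / (k·n) = 208 / (19 × 300) = 0.03649
LCL = p̄ − 3·√(p̄(1−p̄)/n) = 0.03649 − 3 × 0.01083 = 0.00401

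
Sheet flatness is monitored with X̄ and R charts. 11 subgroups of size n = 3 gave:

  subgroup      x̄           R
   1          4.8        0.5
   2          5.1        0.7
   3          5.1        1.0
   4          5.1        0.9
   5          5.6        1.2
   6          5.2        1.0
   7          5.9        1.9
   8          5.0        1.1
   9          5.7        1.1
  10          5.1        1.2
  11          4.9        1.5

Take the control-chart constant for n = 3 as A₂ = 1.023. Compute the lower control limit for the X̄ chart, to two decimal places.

4.10

X̄̄ = (4.8 + 5.1 + 5.1 + 5.1 + 5.6 + 5.2 + 5.9 + 5.0 + 5.7 + 5.1 + 4.9) / 11 = 57.5000 / 11 = 5.2273
R̄ = (0.5 + 0.7 + 1.0 + 0.9 + 1.2 + 1.0 + 1.9 + 1.1 + 1.1 + 1.2 + 1.5) / 11 = 12.1000 / 11 = 1.1000
LCL = X̄̄ − A₂·R̄ = 5.2273 − 1.023 × 1.1000 = 4.1020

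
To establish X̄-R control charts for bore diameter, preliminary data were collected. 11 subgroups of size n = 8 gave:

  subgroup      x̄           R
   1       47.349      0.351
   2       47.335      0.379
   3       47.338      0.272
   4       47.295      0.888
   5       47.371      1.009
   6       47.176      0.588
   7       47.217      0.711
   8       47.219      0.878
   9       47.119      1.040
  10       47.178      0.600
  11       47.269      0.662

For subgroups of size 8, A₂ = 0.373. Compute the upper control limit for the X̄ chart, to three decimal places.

X̄̄ = (47.349 + 47.335 + 47.338 + 47.295 + 47.371 + 47.176 + 47.217 + 47.219 + 47.119 + 47.178 + 47.269) / 11 = 519.8660 / 11 = 47.2605
R̄ = (0.351 + 0.379 + 0.272 + 0.888 + 1.009 + 0.588 + 0.711 + 0.878 + 1.040 + 0.600 + 0.662) / 11 = 7.3780 / 11 = 0.6707
UCL = X̄̄ + A₂·R̄ = 47.2605 + 0.373 × 0.6707 = 47.5107

47.511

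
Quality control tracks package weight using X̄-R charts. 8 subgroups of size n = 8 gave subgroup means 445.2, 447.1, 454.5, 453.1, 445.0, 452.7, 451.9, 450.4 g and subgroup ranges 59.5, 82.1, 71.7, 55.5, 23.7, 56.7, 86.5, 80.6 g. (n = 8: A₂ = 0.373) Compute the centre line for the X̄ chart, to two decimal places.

449.99

X̄̄ = (445.2 + 447.1 + 454.5 + 453.1 + 445.0 + 452.7 + 451.9 + 450.4) / 8 = 3599.9000 / 8 = 449.9875
CL = X̄̄ = 449.9875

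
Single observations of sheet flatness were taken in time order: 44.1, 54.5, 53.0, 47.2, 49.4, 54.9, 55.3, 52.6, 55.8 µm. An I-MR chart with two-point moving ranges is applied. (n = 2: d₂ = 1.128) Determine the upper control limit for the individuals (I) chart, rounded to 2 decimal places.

62.41

X̄ = (44.1 + 54.5 + 53.0 + 47.2 + 49.4 + 54.9 + 55.3 + 52.6 + 55.8) / 9 = 51.8667
Moving ranges: 10.4, 1.5, 5.8, 2.2, 5.5, 0.4, 2.7, 3.2; M̄R̄ = 31.7000 / 8 = 3.9625
UCL = X̄ + 3·M̄R̄/d₂ = 51.8667 + 3 × 3.9625 / 1.128 = 62.4052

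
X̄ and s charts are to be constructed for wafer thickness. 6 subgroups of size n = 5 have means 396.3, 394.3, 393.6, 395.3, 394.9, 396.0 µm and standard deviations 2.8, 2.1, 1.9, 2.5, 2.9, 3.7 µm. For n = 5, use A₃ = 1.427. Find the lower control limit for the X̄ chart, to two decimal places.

X̄̄ = (396.3 + 394.3 + 393.6 + 395.3 + 394.9 + 396.0) / 6 = 395.0667
s̄ = (2.8 + 2.1 + 1.9 + 2.5 + 2.9 + 3.7) / 6 = 2.6500
LCL = X̄̄ − A₃·s̄ = 395.0667 − 1.427 × 2.6500 = 391.2851

391.29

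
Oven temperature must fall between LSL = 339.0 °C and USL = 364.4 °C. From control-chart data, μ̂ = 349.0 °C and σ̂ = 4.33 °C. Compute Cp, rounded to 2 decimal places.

0.98

Cp = (USL − LSL) / (6σ̂) = (364.4 − 339.0) / (6 × 4.33) = 25.4000 / 25.9800 = 0.9777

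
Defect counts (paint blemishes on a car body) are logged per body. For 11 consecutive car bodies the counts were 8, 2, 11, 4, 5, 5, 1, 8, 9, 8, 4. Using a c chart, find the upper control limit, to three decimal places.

13.202

c̄ = (8 + 2 + 11 + 4 + 5 + 5 + 1 + 8 + 9 + 8 + 4) / 11 = 65 / 11 = 5.9091
UCL = c̄ + 3√c̄ = 5.9091 + 3 × √5.9091 = 5.9091 + 3 × 2.4309 = 13.2017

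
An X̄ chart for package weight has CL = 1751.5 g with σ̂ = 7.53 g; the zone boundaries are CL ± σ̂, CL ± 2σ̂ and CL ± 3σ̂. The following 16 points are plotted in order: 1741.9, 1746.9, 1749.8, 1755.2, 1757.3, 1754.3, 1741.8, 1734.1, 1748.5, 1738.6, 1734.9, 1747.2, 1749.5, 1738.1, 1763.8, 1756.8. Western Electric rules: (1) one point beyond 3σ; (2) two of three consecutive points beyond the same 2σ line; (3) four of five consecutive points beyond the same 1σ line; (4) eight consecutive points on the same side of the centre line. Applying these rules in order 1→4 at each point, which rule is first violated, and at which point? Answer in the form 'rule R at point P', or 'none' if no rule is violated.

rule 3 at point 11

Zone of each point (C = within 1σ̂, B = 1σ̂–2σ̂, A = 2σ̂–3σ̂, * = beyond 3σ̂; sign = side of CL): 1:-B, 2:-C, 3:-C, 4:+C, 5:+C, 6:+C, 7:-B, 8:-A, 9:-C, 10:-B, 11:-A, 12:-C, 13:-C, 14:-B, 15:+B, 16:+C
Rule 3 (four of five consecutive points beyond the same 1σ limit) is satisfied at point 11.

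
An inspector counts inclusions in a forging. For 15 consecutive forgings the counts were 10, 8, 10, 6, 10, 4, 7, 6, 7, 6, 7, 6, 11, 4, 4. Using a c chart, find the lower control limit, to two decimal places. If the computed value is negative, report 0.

c̄ = (10 + 8 + 10 + 6 + 10 + 4 + 7 + 6 + 7 + 6 + 7 + 6 + 11 + 4 + 4) / 15 = 106 / 15 = 7.0667
LCL = c̄ − 3√c̄ = 7.0667 − 3 × 2.6583 = -0.9083 → 0 (cannot be negative)

0.00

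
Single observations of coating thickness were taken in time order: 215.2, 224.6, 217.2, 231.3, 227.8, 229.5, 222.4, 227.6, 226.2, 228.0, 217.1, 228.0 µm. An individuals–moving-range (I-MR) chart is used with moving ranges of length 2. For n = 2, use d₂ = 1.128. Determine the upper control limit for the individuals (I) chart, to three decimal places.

X̄ = (215.2 + 224.6 + 217.2 + 231.3 + 227.8 + 229.5 + 222.4 + 227.6 + 226.2 + 228.0 + 217.1 + 228.0) / 12 = 224.5750
Moving ranges: 9.4, 7.4, 14.1, 3.5, 1.7, 7.1, 5.2, 1.4, 1.8, 10.9, 10.9; M̄R̄ = 73.4000 / 11 = 6.6727
UCL = X̄ + 3·M̄R̄/d₂ = 224.5750 + 3 × 6.6727 / 1.128 = 242.3216

242.322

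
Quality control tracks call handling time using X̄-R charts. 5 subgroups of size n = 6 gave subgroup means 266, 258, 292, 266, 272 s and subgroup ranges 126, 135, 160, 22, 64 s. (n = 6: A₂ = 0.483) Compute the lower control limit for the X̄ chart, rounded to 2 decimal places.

221.82

X̄̄ = (266 + 258 + 292 + 266 + 272) / 5 = 1354.0000 / 5 = 270.8000
R̄ = (126 + 135 + 160 + 22 + 64) / 5 = 507.0000 / 5 = 101.4000
LCL = X̄̄ − A₂·R̄ = 270.8000 − 0.483 × 101.4000 = 221.8238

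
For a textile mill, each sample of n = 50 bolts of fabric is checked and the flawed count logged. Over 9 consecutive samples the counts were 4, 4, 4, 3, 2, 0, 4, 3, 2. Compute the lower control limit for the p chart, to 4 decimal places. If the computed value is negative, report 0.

p̄ = Σdᵢ / (k·n) = 26 / (9 × 50) = 0.05778
LCL = p̄ − 3·√(p̄(1−p̄)/n) = 0.05778 − 3 × 0.03300 = -0.04121 → 0 (negative, so LCL = 0)

0.0000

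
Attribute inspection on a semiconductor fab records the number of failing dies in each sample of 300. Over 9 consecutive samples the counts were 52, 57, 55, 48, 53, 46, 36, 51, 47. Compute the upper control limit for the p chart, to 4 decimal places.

0.2291

p̄ = Σdᵢ / (k·n) = 445 / (9 × 300) = 0.16481
UCL = p̄ + 3·√(p̄(1−p̄)/n) = 0.16481 + 3 × √(0.16481×0.83519/300) = 0.16481 + 3 × 0.02142 = 0.22908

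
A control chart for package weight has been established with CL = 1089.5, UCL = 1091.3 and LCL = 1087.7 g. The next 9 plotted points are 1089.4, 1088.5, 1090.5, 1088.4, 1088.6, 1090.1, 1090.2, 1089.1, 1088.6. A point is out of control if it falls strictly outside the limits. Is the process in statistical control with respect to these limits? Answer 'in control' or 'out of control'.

All 9 points lie within [1087.7, 1091.3].

in control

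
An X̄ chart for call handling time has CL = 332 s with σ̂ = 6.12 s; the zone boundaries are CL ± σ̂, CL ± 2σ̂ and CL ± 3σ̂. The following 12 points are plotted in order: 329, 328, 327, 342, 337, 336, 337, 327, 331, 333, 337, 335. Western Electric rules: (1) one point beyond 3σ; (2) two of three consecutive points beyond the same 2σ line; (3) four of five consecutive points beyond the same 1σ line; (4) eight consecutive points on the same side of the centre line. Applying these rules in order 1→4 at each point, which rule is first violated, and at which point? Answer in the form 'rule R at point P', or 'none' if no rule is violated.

Zone of each point (C = within 1σ̂, B = 1σ̂–2σ̂, A = 2σ̂–3σ̂, * = beyond 3σ̂; sign = side of CL): 1:-C, 2:-C, 3:-C, 4:+B, 5:+C, 6:+C, 7:+C, 8:-C, 9:-C, 10:+C, 11:+C, 12:+C
No rule fires across all 12 points.

none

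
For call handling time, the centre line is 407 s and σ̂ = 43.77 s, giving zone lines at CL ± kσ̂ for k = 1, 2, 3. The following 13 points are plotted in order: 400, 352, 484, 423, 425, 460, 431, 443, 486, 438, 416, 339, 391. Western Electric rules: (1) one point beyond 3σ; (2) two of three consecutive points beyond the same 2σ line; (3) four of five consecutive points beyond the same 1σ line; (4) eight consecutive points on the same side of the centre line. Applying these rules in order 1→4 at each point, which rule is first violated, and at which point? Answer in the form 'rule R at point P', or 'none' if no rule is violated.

rule 4 at point 10

Zone of each point (C = within 1σ̂, B = 1σ̂–2σ̂, A = 2σ̂–3σ̂, * = beyond 3σ̂; sign = side of CL): 1:-C, 2:-B, 3:+B, 4:+C, 5:+C, 6:+B, 7:+C, 8:+C, 9:+B, 10:+C, 11:+C, 12:-B, 13:-C
Rule 4 (eight consecutive points on the same side of the centre line) is satisfied at point 10.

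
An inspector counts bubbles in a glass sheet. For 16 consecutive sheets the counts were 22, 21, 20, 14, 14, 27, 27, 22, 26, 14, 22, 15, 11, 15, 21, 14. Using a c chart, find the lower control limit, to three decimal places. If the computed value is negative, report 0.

c̄ = (22 + 21 + 20 + 14 + 14 + 27 + 27 + 22 + 26 + 14 + 22 + 15 + 11 + 15 + 21 + 14) / 16 = 305 / 16 = 19.0625
LCL = c̄ − 3√c̄ = 19.0625 − 3 × 4.3661 = 5.9643

5.964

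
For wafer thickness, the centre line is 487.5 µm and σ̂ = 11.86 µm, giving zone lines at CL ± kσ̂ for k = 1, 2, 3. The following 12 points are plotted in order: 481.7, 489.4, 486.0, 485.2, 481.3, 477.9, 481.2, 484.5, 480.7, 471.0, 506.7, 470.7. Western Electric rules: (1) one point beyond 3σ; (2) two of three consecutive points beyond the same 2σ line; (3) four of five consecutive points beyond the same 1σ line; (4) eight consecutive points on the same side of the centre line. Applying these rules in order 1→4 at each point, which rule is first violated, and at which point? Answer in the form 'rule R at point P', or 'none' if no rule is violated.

rule 4 at point 10

Zone of each point (C = within 1σ̂, B = 1σ̂–2σ̂, A = 2σ̂–3σ̂, * = beyond 3σ̂; sign = side of CL): 1:-C, 2:+C, 3:-C, 4:-C, 5:-C, 6:-C, 7:-C, 8:-C, 9:-C, 10:-B, 11:+B, 12:-B
Rule 4 (eight consecutive points on the same side of the centre line) is satisfied at point 10.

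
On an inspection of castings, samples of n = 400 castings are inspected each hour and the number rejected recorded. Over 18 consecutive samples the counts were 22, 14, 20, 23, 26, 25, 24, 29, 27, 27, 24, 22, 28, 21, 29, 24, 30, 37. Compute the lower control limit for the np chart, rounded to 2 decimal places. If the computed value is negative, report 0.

p̄ = Σdᵢ / (k·n) = 452 / (18 × 400) = 0.06278
LCL = np̄ − 3·√(np̄(1−p̄)) = 25.1111 − 3 × 4.8513 = 10.5573

10.56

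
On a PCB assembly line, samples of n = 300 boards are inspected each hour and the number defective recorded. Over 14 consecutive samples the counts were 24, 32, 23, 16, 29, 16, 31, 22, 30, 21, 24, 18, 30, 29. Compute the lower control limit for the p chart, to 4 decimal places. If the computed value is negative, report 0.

0.0346

p̄ = Σdᵢ / (k·n) = 345 / (14 × 300) = 0.08214
LCL = p̄ − 3·√(p̄(1−p̄)/n) = 0.08214 − 3 × 0.01585 = 0.03458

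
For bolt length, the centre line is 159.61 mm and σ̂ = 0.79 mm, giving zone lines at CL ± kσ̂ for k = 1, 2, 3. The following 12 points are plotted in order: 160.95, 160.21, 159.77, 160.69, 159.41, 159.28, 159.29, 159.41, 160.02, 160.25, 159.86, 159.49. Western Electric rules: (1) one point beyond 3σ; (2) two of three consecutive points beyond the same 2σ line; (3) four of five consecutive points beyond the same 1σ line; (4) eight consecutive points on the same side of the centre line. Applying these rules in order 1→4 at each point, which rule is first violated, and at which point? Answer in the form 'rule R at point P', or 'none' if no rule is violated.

none

Zone of each point (C = within 1σ̂, B = 1σ̂–2σ̂, A = 2σ̂–3σ̂, * = beyond 3σ̂; sign = side of CL): 1:+B, 2:+C, 3:+C, 4:+B, 5:-C, 6:-C, 7:-C, 8:-C, 9:+C, 10:+C, 11:+C, 12:-C
No rule fires across all 12 points.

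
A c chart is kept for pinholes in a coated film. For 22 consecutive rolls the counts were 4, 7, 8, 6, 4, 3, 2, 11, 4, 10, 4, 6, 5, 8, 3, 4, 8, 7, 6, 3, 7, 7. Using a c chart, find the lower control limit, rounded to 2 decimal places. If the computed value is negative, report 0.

0.00

c̄ = (4 + 7 + 8 + 6 + 4 + 3 + 2 + 11 + 4 + 10 + 4 + 6 + 5 + 8 + 3 + 4 + 8 + 7 + 6 + 3 + 7 + 7) / 22 = 127 / 22 = 5.7727
LCL = c̄ − 3√c̄ = 5.7727 − 3 × 2.4027 = -1.4352 → 0 (cannot be negative)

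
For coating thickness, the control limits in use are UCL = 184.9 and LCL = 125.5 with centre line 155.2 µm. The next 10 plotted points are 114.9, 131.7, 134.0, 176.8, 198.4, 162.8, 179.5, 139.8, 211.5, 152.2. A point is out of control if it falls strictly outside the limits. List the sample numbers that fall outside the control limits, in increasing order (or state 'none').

1, 5, 9

Compare each point to [125.5, 184.9]: sample 1 = 114.9 < LCL; sample 5 = 198.4 > UCL; sample 9 = 211.5 > UCL.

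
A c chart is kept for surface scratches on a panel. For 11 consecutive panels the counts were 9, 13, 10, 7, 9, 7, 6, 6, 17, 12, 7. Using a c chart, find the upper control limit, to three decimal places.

c̄ = (9 + 13 + 10 + 7 + 9 + 7 + 6 + 6 + 17 + 12 + 7) / 11 = 103 / 11 = 9.3636
UCL = c̄ + 3√c̄ = 9.3636 + 3 × √9.3636 = 9.3636 + 3 × 3.0600 = 18.5437

18.544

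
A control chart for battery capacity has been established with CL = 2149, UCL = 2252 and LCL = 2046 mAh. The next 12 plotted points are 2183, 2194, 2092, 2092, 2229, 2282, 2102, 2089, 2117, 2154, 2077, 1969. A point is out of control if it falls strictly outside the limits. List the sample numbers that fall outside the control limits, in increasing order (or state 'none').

6, 12

Compare each point to [2046, 2252]: sample 6 = 2282 > UCL; sample 12 = 1969 < LCL.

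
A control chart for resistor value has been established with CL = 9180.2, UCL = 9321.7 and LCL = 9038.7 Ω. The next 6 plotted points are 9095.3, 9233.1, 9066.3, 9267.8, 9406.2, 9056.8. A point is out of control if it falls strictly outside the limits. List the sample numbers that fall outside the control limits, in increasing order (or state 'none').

5

Compare each point to [9038.7, 9321.7]: sample 5 = 9406.2 > UCL.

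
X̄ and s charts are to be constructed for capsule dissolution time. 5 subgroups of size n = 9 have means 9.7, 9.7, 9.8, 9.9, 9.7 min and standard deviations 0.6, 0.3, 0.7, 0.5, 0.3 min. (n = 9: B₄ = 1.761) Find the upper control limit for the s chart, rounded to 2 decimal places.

0.85

s̄ = (0.6 + 0.3 + 0.7 + 0.5 + 0.3) / 5 = 0.4800
UCL_s = B₄·s̄ = 1.761 × 0.4800 = 0.8453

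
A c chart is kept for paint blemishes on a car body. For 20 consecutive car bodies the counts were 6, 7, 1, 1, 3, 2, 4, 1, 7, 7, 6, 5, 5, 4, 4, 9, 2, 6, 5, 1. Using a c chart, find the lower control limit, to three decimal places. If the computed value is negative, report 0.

0.000

c̄ = (6 + 7 + 1 + 1 + 3 + 2 + 4 + 1 + 7 + 7 + 6 + 5 + 5 + 4 + 4 + 9 + 2 + 6 + 5 + 1) / 20 = 86 / 20 = 4.3000
LCL = c̄ − 3√c̄ = 4.3000 − 3 × 2.0736 = -1.9209 → 0 (cannot be negative)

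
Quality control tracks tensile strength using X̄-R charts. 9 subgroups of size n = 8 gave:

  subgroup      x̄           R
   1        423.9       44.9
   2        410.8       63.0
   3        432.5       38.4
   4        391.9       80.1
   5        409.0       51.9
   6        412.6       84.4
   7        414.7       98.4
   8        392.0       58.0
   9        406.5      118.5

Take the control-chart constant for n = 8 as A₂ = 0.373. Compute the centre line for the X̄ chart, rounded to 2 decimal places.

X̄̄ = (423.9 + 410.8 + 432.5 + 391.9 + 409.0 + 412.6 + 414.7 + 392.0 + 406.5) / 9 = 3693.9000 / 9 = 410.4333
CL = X̄̄ = 410.4333

410.43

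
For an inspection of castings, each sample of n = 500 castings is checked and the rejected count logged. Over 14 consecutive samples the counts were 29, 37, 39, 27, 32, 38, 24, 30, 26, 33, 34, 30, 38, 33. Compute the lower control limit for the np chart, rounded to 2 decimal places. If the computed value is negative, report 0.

p̄ = Σdᵢ / (k·n) = 450 / (14 × 500) = 0.06429
LCL = np̄ − 3·√(np̄(1−p̄)) = 32.1429 − 3 × 5.4842 = 15.6902

15.69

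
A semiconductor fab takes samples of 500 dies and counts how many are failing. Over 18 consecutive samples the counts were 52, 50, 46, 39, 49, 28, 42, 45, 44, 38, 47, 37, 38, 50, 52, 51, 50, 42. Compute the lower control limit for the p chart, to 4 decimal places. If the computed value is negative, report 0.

p̄ = Σdᵢ / (k·n) = 800 / (18 × 500) = 0.08889
LCL = p̄ − 3·√(p̄(1−p̄)/n) = 0.08889 − 3 × 0.01273 = 0.05071

0.0507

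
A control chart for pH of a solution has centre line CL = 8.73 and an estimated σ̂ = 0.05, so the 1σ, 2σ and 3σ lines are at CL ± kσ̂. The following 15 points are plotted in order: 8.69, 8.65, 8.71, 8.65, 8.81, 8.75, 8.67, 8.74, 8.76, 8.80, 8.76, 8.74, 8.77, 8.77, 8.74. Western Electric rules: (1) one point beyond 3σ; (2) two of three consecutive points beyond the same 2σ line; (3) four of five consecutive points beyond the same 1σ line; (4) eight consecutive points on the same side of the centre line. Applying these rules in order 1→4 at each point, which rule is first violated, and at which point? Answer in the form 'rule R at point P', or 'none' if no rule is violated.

rule 4 at point 15

Zone of each point (C = within 1σ̂, B = 1σ̂–2σ̂, A = 2σ̂–3σ̂, * = beyond 3σ̂; sign = side of CL): 1:-C, 2:-B, 3:-C, 4:-B, 5:+B, 6:+C, 7:-B, 8:+C, 9:+C, 10:+B, 11:+C, 12:+C, 13:+C, 14:+C, 15:+C
Rule 4 (eight consecutive points on the same side of the centre line) is satisfied at point 15.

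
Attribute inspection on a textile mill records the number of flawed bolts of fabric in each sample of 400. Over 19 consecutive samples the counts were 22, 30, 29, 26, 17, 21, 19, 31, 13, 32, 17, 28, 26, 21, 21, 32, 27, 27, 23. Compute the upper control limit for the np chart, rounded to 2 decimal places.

p̄ = Σdᵢ / (k·n) = 462 / (19 × 400) = 0.06079
UCL = np̄ + 3·√(np̄(1−p̄)) = 24.3158 + 3 × √(24.3158×0.93921) = 24.3158 + 3 × 4.7789 = 38.6524

38.65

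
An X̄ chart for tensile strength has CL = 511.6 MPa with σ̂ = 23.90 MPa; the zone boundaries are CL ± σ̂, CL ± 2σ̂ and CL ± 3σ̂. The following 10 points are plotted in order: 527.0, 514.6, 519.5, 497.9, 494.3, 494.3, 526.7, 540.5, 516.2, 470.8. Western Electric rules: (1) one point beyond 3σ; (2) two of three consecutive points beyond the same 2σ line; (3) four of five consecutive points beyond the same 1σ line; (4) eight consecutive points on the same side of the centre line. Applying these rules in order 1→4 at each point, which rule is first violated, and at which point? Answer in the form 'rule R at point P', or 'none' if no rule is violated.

Zone of each point (C = within 1σ̂, B = 1σ̂–2σ̂, A = 2σ̂–3σ̂, * = beyond 3σ̂; sign = side of CL): 1:+C, 2:+C, 3:+C, 4:-C, 5:-C, 6:-C, 7:+C, 8:+B, 9:+C, 10:-B
No rule fires across all 10 points.

none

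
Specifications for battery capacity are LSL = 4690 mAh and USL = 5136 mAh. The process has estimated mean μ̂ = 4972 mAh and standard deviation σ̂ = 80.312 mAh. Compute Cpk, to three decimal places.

0.681

Cpu = (USL − μ̂) / (3σ̂) = (5136 − 4972) / (3 × 80.312) = 0.6807; Cpl = (μ̂ − LSL) / (3σ̂) = (4972 − 4690) / (3 × 80.312) = 1.1704; Cpk = min(Cpu, Cpl) = 0.6807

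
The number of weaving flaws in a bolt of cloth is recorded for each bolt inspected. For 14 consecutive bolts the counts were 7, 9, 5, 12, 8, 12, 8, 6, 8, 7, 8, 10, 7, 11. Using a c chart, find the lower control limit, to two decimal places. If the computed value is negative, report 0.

0.00

c̄ = (7 + 9 + 5 + 12 + 8 + 12 + 8 + 6 + 8 + 7 + 8 + 10 + 7 + 11) / 14 = 118 / 14 = 8.4286
LCL = c̄ − 3√c̄ = 8.4286 − 3 × 2.9032 = -0.2810 → 0 (cannot be negative)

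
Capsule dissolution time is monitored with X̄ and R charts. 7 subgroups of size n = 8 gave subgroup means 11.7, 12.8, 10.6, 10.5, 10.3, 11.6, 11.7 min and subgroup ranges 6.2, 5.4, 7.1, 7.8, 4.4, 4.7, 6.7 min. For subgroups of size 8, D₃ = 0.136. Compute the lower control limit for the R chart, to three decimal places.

R̄ = (6.2 + 5.4 + 7.1 + 7.8 + 4.4 + 4.7 + 6.7) / 7 = 42.3000 / 7 = 6.0429
LCL_R = D₃·R̄ = 0.136 × 6.0429 = 0.8218

0.822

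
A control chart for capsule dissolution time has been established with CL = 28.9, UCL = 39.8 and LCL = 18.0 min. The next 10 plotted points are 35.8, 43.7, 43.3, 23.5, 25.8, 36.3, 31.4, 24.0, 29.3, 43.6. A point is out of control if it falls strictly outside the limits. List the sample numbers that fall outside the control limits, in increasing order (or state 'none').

Compare each point to [18.0, 39.8]: sample 2 = 43.7 > UCL; sample 3 = 43.3 > UCL; sample 10 = 43.6 > UCL.

2, 3, 10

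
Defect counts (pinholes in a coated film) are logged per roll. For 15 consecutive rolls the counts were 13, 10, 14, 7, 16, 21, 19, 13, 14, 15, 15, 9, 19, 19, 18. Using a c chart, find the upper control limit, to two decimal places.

26.34

c̄ = (13 + 10 + 14 + 7 + 16 + 21 + 19 + 13 + 14 + 15 + 15 + 9 + 19 + 19 + 18) / 15 = 222 / 15 = 14.8000
UCL = c̄ + 3√c̄ = 14.8000 + 3 × √14.8000 = 14.8000 + 3 × 3.8471 = 26.3412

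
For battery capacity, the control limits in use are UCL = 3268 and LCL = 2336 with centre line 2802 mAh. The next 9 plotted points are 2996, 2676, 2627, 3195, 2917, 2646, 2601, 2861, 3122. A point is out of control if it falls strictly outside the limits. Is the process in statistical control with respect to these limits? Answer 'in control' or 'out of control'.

in control

All 9 points lie within [2336, 3268].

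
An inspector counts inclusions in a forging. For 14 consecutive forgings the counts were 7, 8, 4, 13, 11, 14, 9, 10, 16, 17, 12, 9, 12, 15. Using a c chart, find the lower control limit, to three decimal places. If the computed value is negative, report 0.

c̄ = (7 + 8 + 4 + 13 + 11 + 14 + 9 + 10 + 16 + 17 + 12 + 9 + 12 + 15) / 14 = 157 / 14 = 11.2143
LCL = c̄ − 3√c̄ = 11.2143 − 3 × 3.3488 = 1.1680

1.168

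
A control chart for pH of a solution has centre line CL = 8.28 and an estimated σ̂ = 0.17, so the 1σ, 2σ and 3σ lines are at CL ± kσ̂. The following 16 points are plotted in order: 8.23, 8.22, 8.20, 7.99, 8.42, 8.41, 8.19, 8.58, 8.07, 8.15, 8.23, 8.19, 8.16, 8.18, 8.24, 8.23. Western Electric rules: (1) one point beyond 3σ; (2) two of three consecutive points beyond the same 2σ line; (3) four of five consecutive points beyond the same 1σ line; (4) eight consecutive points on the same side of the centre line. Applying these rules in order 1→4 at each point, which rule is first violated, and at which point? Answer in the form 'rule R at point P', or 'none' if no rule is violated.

rule 4 at point 16

Zone of each point (C = within 1σ̂, B = 1σ̂–2σ̂, A = 2σ̂–3σ̂, * = beyond 3σ̂; sign = side of CL): 1:-C, 2:-C, 3:-C, 4:-B, 5:+C, 6:+C, 7:-C, 8:+B, 9:-B, 10:-C, 11:-C, 12:-C, 13:-C, 14:-C, 15:-C, 16:-C
Rule 4 (eight consecutive points on the same side of the centre line) is satisfied at point 16.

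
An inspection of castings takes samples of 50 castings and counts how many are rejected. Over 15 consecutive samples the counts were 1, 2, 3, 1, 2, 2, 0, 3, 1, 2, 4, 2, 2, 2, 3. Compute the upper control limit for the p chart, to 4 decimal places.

0.1231

p̄ = Σdᵢ / (k·n) = 30 / (15 × 50) = 0.04000
UCL = p̄ + 3·√(p̄(1−p̄)/n) = 0.04000 + 3 × √(0.04000×0.96000/50) = 0.04000 + 3 × 0.02771 = 0.12314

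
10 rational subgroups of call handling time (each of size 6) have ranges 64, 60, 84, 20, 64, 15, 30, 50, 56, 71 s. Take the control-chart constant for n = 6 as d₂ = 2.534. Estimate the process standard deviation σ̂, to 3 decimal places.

R̄ = (64 + 60 + 84 + 20 + 64 + 15 + 30 + 50 + 56 + 71) / 10 = 51.4000
σ̂ = R̄ / d₂ = 51.4000 / 2.534 = 20.2841

20.284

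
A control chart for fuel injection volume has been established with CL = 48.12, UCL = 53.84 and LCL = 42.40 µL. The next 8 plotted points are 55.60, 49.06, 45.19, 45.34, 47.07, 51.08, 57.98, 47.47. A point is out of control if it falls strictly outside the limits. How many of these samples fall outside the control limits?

2

Compare each point to [42.40, 53.84]: sample 1 = 55.60 > UCL; sample 7 = 57.98 > UCL.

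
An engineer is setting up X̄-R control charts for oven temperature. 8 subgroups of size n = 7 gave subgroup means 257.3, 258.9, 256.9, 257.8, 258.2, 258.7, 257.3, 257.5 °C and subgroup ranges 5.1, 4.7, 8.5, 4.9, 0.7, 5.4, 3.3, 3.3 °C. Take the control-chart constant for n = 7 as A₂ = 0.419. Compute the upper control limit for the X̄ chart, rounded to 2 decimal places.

259.71

X̄̄ = (257.3 + 258.9 + 256.9 + 257.8 + 258.2 + 258.7 + 257.3 + 257.5) / 8 = 2062.6000 / 8 = 257.8250
R̄ = (5.1 + 4.7 + 8.5 + 4.9 + 0.7 + 5.4 + 3.3 + 3.3) / 8 = 35.9000 / 8 = 4.4875
UCL = X̄̄ + A₂·R̄ = 257.8250 + 0.419 × 4.4875 = 259.7053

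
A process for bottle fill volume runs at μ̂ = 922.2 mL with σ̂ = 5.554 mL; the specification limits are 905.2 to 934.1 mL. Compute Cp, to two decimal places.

Cp = (USL − LSL) / (6σ̂) = (934.1 − 905.2) / (6 × 5.554) = 28.9000 / 33.3240 = 0.8672

0.87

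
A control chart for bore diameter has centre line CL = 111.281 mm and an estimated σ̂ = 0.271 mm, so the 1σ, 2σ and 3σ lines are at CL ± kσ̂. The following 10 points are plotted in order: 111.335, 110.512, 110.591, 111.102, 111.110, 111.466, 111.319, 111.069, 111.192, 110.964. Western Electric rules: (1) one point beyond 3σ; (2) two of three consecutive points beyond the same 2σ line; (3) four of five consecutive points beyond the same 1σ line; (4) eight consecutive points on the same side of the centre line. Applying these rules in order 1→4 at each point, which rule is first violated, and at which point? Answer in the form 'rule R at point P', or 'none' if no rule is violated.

rule 2 at point 3

Zone of each point (C = within 1σ̂, B = 1σ̂–2σ̂, A = 2σ̂–3σ̂, * = beyond 3σ̂; sign = side of CL): 1:+C, 2:-A, 3:-A, 4:-C, 5:-C, 6:+C, 7:+C, 8:-C, 9:-C, 10:-B
Rule 2 (two of three consecutive points beyond the same 2σ limit) is satisfied at point 3.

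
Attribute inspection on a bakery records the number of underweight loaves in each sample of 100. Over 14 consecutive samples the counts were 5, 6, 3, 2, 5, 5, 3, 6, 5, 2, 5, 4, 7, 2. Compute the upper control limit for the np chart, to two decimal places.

10.36

p̄ = Σdᵢ / (k·n) = 60 / (14 × 100) = 0.04286
UCL = np̄ + 3·√(np̄(1−p̄)) = 4.2857 + 3 × √(4.2857×0.95714) = 4.2857 + 3 × 2.0253 = 10.3618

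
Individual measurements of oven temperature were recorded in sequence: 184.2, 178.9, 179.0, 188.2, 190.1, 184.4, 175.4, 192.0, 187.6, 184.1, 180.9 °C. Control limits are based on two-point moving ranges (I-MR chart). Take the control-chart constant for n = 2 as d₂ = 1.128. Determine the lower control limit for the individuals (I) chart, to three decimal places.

168.408

X̄ = (184.2 + 178.9 + 179.0 + 188.2 + 190.1 + 184.4 + 175.4 + 192.0 + 187.6 + 184.1 + 180.9) / 11 = 184.0727
Moving ranges: 5.3, 0.1, 9.2, 1.9, 5.7, 9.0, 16.6, 4.4, 3.5, 3.2; M̄R̄ = 58.9000 / 10 = 5.8900
LCL = X̄ − 3·M̄R̄/d₂ = 184.0727 − 3 × 5.8900 / 1.128 = 168.4078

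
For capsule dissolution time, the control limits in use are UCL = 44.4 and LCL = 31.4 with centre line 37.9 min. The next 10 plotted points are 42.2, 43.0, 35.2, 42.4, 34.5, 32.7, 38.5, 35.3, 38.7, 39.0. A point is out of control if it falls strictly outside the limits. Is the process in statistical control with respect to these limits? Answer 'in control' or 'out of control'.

All 10 points lie within [31.4, 44.4].

in control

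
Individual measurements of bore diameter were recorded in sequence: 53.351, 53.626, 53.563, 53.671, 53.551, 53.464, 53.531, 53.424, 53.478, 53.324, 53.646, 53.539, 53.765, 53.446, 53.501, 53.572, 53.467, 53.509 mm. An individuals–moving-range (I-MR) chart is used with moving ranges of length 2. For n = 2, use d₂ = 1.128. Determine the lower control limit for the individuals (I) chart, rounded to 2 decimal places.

53.17

X̄ = (53.351 + 53.626 + 53.563 + 53.671 + 53.551 + 53.464 + 53.531 + 53.424 + 53.478 + 53.324 + 53.646 + 53.539 + 53.765 + 53.446 + 53.501 + 53.572 + 53.467 + 53.509) / 18 = 53.5238
Moving ranges: 0.275, 0.063, 0.108, 0.120, 0.087, 0.067, 0.107, 0.054, 0.154, 0.322, 0.107, 0.226, 0.319, 0.055, 0.071, 0.105, 0.042; M̄R̄ = 2.2820 / 17 = 0.1342
LCL = X̄ − 3·M̄R̄/d₂ = 53.5238 − 3 × 0.1342 / 1.128 = 53.1668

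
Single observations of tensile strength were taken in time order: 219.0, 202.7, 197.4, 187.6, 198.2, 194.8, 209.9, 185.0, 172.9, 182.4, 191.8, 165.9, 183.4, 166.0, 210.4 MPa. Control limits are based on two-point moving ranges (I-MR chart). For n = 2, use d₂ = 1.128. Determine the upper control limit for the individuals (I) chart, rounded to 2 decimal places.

X̄ = (219.0 + 202.7 + 197.4 + 187.6 + 198.2 + 194.8 + 209.9 + 185.0 + 172.9 + 182.4 + 191.8 + 165.9 + 183.4 + 166.0 + 210.4) / 15 = 191.1600
Moving ranges: 16.3, 5.3, 9.8, 10.6, 3.4, 15.1, 24.9, 12.1, 9.5, 9.4, 25.9, 17.5, 17.4, 44.4; M̄R̄ = 221.6000 / 14 = 15.8286
UCL = X̄ + 3·M̄R̄/d₂ = 191.1600 + 3 × 15.8286 / 1.128 = 233.2573

233.26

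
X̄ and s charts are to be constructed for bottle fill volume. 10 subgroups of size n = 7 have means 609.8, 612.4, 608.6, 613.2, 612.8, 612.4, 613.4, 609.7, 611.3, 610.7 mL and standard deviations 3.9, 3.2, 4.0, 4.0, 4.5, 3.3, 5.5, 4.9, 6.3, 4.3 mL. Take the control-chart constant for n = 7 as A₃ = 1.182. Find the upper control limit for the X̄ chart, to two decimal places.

X̄̄ = (609.8 + 612.4 + 608.6 + 613.2 + 612.8 + 612.4 + 613.4 + 609.7 + 611.3 + 610.7) / 10 = 611.4300
s̄ = (3.9 + 3.2 + 4.0 + 4.0 + 4.5 + 3.3 + 5.5 + 4.9 + 6.3 + 4.3) / 10 = 4.3900
UCL = X̄̄ + A₃·s̄ = 611.4300 + 1.182 × 4.3900 = 616.6190

616.62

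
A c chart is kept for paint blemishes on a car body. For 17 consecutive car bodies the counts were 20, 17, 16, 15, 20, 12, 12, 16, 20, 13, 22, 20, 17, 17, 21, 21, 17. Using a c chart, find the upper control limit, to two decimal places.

c̄ = (20 + 17 + 16 + 15 + 20 + 12 + 12 + 16 + 20 + 13 + 22 + 20 + 17 + 17 + 21 + 21 + 17) / 17 = 296 / 17 = 17.4118
UCL = c̄ + 3√c̄ = 17.4118 + 3 × √17.4118 = 17.4118 + 3 × 4.1727 = 29.9300

29.93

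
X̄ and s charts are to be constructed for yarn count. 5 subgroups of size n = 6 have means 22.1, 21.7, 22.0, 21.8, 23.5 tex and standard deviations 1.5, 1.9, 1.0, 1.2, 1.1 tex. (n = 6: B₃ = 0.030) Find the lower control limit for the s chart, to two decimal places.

s̄ = (1.5 + 1.9 + 1.0 + 1.2 + 1.1) / 5 = 1.3400
LCL_s = B₃·s̄ = 0.030 × 1.3400 = 0.0402

0.04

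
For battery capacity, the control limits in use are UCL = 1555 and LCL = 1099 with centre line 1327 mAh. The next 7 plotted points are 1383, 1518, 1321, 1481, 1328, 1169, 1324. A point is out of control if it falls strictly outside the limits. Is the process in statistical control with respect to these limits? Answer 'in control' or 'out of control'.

All 7 points lie within [1099, 1555].

in control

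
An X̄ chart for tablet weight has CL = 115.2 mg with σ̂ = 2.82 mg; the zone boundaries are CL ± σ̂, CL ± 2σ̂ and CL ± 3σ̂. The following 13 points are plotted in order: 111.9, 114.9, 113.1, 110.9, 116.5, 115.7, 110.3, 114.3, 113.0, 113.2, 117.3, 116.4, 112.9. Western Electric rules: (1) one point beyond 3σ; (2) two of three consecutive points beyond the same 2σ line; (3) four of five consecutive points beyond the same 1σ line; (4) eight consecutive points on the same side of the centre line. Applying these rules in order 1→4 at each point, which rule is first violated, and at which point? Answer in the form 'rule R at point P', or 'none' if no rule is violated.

none

Zone of each point (C = within 1σ̂, B = 1σ̂–2σ̂, A = 2σ̂–3σ̂, * = beyond 3σ̂; sign = side of CL): 1:-B, 2:-C, 3:-C, 4:-B, 5:+C, 6:+C, 7:-B, 8:-C, 9:-C, 10:-C, 11:+C, 12:+C, 13:-C
No rule fires across all 13 points.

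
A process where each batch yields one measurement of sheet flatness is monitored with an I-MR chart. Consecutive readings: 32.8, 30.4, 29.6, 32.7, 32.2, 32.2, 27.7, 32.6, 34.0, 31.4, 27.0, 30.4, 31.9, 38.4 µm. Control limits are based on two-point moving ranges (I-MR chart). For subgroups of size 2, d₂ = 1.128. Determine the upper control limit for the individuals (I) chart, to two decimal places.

X̄ = (32.8 + 30.4 + 29.6 + 32.7 + 32.2 + 32.2 + 27.7 + 32.6 + 34.0 + 31.4 + 27.0 + 30.4 + 31.9 + 38.4) / 14 = 31.6643
Moving ranges: 2.4, 0.8, 3.1, 0.5, 0.0, 4.5, 4.9, 1.4, 2.6, 4.4, 3.4, 1.5, 6.5; M̄R̄ = 36.0000 / 13 = 2.7692
UCL = X̄ + 3·M̄R̄/d₂ = 31.6643 + 3 × 2.7692 / 1.128 = 39.0293

39.03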